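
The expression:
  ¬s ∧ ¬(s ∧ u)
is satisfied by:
  {s: False}


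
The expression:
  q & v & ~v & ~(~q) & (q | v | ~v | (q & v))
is never true.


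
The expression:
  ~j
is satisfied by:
  {j: False}


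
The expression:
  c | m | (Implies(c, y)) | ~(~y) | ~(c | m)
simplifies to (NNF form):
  True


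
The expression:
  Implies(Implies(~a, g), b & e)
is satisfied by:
  {b: True, e: True, g: False, a: False}
  {b: True, g: False, e: False, a: False}
  {e: True, b: False, g: False, a: False}
  {b: False, g: False, e: False, a: False}
  {b: True, a: True, e: True, g: False}
  {b: True, g: True, e: True, a: False}
  {a: True, b: True, g: True, e: True}


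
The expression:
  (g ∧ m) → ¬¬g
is always true.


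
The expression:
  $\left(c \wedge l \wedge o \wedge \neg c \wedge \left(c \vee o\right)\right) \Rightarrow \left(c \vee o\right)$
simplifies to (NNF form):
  $\text{True}$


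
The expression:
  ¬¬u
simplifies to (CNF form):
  u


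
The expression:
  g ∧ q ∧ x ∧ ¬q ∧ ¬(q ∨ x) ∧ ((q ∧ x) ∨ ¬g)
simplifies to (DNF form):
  False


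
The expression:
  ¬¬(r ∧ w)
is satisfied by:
  {r: True, w: True}


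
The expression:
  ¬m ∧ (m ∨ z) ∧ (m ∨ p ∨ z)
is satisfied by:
  {z: True, m: False}


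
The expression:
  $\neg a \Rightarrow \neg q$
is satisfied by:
  {a: True, q: False}
  {q: False, a: False}
  {q: True, a: True}


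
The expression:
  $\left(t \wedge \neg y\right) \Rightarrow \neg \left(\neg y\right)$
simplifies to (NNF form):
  $y \vee \neg t$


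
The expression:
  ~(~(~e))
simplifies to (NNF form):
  ~e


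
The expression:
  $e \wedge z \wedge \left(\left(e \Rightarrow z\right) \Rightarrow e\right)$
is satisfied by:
  {z: True, e: True}


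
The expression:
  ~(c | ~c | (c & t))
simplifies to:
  False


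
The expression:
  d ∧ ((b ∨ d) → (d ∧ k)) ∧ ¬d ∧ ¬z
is never true.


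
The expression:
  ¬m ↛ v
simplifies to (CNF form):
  v ∨ ¬m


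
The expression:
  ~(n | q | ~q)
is never true.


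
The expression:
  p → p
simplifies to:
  True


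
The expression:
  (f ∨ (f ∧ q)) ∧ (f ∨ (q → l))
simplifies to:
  f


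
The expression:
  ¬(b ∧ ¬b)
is always true.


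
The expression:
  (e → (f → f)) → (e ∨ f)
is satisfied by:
  {e: True, f: True}
  {e: True, f: False}
  {f: True, e: False}


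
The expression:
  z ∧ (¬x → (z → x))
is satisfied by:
  {z: True, x: True}


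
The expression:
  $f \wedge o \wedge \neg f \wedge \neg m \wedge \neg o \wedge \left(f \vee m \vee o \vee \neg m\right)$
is never true.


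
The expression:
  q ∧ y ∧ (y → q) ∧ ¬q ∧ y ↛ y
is never true.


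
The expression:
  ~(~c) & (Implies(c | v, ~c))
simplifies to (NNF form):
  False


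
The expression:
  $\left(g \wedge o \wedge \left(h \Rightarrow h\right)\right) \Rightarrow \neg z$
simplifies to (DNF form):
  $\neg g \vee \neg o \vee \neg z$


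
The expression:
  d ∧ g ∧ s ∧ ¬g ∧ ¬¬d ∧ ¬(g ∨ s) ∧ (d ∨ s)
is never true.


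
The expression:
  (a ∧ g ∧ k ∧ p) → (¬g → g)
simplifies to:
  True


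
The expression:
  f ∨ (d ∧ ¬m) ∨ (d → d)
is always true.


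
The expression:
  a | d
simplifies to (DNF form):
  a | d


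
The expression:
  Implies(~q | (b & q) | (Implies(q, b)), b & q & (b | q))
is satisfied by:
  {q: True}


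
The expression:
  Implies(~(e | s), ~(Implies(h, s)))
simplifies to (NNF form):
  e | h | s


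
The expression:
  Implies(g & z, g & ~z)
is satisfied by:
  {g: False, z: False}
  {z: True, g: False}
  {g: True, z: False}


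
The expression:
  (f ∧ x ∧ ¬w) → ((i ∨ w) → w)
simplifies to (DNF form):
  w ∨ ¬f ∨ ¬i ∨ ¬x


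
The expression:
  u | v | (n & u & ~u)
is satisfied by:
  {v: True, u: True}
  {v: True, u: False}
  {u: True, v: False}


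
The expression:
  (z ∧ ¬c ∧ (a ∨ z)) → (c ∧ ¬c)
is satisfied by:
  {c: True, z: False}
  {z: False, c: False}
  {z: True, c: True}


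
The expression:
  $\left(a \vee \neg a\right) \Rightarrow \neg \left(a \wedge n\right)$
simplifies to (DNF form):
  $\neg a \vee \neg n$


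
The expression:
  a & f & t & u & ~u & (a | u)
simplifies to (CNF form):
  False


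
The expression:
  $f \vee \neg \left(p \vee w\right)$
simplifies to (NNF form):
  $f \vee \left(\neg p \wedge \neg w\right)$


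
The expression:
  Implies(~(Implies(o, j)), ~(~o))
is always true.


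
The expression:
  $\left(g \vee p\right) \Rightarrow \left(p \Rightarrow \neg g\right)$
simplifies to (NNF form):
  $\neg g \vee \neg p$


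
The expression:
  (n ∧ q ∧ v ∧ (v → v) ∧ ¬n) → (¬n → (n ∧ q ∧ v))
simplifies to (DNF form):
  True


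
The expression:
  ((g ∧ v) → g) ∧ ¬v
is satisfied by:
  {v: False}


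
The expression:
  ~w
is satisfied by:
  {w: False}


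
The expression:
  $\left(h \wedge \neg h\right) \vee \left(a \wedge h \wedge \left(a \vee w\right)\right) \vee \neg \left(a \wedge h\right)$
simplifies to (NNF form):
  $\text{True}$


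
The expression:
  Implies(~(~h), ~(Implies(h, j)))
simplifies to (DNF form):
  ~h | ~j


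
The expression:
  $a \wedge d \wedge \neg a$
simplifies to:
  $\text{False}$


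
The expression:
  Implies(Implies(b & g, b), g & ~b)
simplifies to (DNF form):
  g & ~b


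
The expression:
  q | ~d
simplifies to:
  q | ~d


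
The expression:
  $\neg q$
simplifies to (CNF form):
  $\neg q$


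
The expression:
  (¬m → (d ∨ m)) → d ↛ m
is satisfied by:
  {m: False}


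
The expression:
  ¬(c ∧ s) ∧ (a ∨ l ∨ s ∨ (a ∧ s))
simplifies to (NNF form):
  (a ∧ ¬s) ∨ (l ∧ ¬s) ∨ (s ∧ ¬c)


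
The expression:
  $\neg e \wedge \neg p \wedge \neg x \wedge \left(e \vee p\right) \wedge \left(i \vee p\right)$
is never true.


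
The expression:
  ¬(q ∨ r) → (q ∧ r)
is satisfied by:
  {r: True, q: True}
  {r: True, q: False}
  {q: True, r: False}


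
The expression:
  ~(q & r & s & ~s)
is always true.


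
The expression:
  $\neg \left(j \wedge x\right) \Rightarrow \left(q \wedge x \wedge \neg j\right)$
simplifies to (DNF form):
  $\left(j \wedge x\right) \vee \left(q \wedge x\right)$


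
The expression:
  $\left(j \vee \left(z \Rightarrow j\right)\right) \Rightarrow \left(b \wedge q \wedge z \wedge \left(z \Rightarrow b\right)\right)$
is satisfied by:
  {b: True, z: True, q: True, j: False}
  {b: True, z: True, q: False, j: False}
  {z: True, q: True, b: False, j: False}
  {z: True, b: False, q: False, j: False}
  {j: True, b: True, z: True, q: True}


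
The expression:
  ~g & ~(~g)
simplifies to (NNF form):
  False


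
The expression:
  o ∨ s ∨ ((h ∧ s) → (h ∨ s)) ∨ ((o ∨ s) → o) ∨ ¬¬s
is always true.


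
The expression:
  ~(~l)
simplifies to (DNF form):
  l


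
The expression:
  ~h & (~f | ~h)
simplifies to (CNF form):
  ~h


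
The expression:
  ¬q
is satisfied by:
  {q: False}


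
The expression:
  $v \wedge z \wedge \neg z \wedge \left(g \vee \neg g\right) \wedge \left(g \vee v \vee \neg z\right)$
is never true.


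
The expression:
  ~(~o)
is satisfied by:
  {o: True}


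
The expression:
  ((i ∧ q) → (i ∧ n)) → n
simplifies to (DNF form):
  n ∨ (i ∧ q)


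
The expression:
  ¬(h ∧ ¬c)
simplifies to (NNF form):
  c ∨ ¬h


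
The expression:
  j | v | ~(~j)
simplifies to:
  j | v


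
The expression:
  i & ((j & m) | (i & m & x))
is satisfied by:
  {m: True, x: True, j: True, i: True}
  {m: True, x: True, i: True, j: False}
  {m: True, j: True, i: True, x: False}


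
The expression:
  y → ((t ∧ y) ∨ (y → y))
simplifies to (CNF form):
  True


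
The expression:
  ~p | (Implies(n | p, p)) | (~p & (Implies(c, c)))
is always true.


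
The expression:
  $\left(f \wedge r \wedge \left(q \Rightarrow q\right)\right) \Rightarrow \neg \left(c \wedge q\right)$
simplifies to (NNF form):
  $\neg c \vee \neg f \vee \neg q \vee \neg r$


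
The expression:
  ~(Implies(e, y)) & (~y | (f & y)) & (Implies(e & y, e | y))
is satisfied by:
  {e: True, y: False}


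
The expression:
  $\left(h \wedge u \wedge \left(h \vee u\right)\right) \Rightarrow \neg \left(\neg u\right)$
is always true.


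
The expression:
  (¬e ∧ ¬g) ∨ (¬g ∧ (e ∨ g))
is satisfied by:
  {g: False}


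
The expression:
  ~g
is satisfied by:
  {g: False}


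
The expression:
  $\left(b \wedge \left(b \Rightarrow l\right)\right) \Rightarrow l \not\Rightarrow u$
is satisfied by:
  {l: False, u: False, b: False}
  {b: True, l: False, u: False}
  {u: True, l: False, b: False}
  {b: True, u: True, l: False}
  {l: True, b: False, u: False}
  {b: True, l: True, u: False}
  {u: True, l: True, b: False}


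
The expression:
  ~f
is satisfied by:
  {f: False}


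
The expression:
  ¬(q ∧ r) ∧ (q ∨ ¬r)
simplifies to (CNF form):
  ¬r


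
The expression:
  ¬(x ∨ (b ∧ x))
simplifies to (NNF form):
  ¬x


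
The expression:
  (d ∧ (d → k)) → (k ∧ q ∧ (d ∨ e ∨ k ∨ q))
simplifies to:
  q ∨ ¬d ∨ ¬k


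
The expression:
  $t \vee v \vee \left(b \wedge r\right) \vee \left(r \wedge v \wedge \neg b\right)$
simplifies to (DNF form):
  $t \vee v \vee \left(b \wedge r\right)$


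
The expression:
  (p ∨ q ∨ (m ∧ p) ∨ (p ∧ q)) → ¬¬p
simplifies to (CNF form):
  p ∨ ¬q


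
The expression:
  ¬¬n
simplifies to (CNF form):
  n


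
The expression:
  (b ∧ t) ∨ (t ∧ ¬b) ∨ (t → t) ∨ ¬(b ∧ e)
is always true.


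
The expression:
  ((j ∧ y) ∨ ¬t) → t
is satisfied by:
  {t: True}


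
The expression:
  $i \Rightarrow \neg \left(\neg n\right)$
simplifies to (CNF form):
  $n \vee \neg i$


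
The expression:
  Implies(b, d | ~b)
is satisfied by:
  {d: True, b: False}
  {b: False, d: False}
  {b: True, d: True}


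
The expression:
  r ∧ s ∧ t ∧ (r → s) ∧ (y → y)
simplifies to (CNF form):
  r ∧ s ∧ t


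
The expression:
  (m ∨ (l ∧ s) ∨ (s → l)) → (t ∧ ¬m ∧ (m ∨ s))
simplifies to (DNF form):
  (s ∧ t ∧ ¬m) ∨ (s ∧ ¬l ∧ ¬m)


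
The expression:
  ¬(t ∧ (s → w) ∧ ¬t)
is always true.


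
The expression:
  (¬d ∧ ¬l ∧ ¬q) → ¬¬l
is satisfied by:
  {d: True, q: True, l: True}
  {d: True, q: True, l: False}
  {d: True, l: True, q: False}
  {d: True, l: False, q: False}
  {q: True, l: True, d: False}
  {q: True, l: False, d: False}
  {l: True, q: False, d: False}


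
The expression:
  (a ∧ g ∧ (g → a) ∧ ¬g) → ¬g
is always true.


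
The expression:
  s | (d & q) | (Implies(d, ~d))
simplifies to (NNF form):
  q | s | ~d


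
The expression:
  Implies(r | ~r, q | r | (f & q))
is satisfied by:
  {r: True, q: True}
  {r: True, q: False}
  {q: True, r: False}


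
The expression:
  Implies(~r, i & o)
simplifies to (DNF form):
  r | (i & o)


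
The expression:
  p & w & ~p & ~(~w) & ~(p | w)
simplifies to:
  False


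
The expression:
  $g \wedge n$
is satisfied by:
  {g: True, n: True}


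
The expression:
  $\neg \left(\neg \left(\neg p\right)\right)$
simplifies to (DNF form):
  $\neg p$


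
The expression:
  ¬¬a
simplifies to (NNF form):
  a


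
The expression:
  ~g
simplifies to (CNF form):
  ~g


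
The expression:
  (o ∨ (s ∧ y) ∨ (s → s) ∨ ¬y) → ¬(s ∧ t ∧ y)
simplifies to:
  ¬s ∨ ¬t ∨ ¬y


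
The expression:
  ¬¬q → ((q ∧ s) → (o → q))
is always true.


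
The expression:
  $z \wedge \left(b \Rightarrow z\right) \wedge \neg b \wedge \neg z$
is never true.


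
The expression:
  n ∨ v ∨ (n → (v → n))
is always true.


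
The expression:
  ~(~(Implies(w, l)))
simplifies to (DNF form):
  l | ~w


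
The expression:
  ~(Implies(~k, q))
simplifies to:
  ~k & ~q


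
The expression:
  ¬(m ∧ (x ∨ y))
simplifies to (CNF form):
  (¬m ∨ ¬x) ∧ (¬m ∨ ¬y)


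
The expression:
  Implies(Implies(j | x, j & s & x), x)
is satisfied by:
  {x: True, j: True}
  {x: True, j: False}
  {j: True, x: False}


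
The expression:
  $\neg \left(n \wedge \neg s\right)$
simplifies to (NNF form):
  $s \vee \neg n$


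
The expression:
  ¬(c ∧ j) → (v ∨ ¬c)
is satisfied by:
  {v: True, j: True, c: False}
  {v: True, j: False, c: False}
  {j: True, v: False, c: False}
  {v: False, j: False, c: False}
  {v: True, c: True, j: True}
  {v: True, c: True, j: False}
  {c: True, j: True, v: False}


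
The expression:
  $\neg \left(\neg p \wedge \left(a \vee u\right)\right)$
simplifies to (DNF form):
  $p \vee \left(\neg a \wedge \neg u\right)$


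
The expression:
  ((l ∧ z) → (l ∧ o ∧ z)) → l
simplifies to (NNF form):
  l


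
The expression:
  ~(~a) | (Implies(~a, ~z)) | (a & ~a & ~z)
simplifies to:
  a | ~z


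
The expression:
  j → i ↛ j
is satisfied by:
  {j: False}


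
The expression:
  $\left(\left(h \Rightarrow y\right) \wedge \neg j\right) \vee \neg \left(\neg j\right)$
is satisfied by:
  {y: True, j: True, h: False}
  {y: True, j: False, h: False}
  {j: True, y: False, h: False}
  {y: False, j: False, h: False}
  {h: True, y: True, j: True}
  {h: True, y: True, j: False}
  {h: True, j: True, y: False}


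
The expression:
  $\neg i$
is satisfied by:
  {i: False}


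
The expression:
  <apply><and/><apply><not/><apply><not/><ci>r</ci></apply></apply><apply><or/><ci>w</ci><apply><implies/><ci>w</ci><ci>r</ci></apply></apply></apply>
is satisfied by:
  {r: True}


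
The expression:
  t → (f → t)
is always true.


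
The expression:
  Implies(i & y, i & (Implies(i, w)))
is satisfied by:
  {w: True, y: False, i: False}
  {w: False, y: False, i: False}
  {i: True, w: True, y: False}
  {i: True, w: False, y: False}
  {y: True, w: True, i: False}
  {y: True, w: False, i: False}
  {y: True, i: True, w: True}


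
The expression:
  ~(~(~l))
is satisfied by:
  {l: False}


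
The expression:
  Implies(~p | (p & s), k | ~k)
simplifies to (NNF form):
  True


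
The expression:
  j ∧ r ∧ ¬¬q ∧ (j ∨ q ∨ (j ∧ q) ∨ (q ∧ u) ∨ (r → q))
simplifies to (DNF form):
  j ∧ q ∧ r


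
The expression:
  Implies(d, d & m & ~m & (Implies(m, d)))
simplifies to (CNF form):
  ~d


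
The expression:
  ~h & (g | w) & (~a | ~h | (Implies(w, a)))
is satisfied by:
  {g: True, w: True, h: False}
  {g: True, h: False, w: False}
  {w: True, h: False, g: False}


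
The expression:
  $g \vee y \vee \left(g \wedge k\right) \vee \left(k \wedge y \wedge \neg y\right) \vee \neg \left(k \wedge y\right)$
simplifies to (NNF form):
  $\text{True}$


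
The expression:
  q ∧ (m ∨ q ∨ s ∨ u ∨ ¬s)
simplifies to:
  q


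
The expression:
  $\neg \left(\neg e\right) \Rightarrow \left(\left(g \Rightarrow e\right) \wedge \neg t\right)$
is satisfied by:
  {e: False, t: False}
  {t: True, e: False}
  {e: True, t: False}


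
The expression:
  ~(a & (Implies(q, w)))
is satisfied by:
  {q: True, a: False, w: False}
  {q: False, a: False, w: False}
  {w: True, q: True, a: False}
  {w: True, q: False, a: False}
  {a: True, q: True, w: False}


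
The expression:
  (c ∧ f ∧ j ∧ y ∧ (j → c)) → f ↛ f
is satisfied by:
  {c: False, y: False, j: False, f: False}
  {f: True, c: False, y: False, j: False}
  {j: True, c: False, y: False, f: False}
  {f: True, j: True, c: False, y: False}
  {y: True, f: False, c: False, j: False}
  {f: True, y: True, c: False, j: False}
  {j: True, y: True, f: False, c: False}
  {f: True, j: True, y: True, c: False}
  {c: True, j: False, y: False, f: False}
  {f: True, c: True, j: False, y: False}
  {j: True, c: True, f: False, y: False}
  {f: True, j: True, c: True, y: False}
  {y: True, c: True, j: False, f: False}
  {f: True, y: True, c: True, j: False}
  {j: True, y: True, c: True, f: False}


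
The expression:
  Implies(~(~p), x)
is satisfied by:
  {x: True, p: False}
  {p: False, x: False}
  {p: True, x: True}


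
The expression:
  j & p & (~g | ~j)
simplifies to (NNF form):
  j & p & ~g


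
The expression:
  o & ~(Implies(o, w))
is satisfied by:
  {o: True, w: False}


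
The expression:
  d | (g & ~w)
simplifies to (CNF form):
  (d | g) & (d | ~w)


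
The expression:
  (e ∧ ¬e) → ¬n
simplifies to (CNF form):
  True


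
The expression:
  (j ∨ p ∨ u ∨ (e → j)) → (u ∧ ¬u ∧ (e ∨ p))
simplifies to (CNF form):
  e ∧ ¬j ∧ ¬p ∧ ¬u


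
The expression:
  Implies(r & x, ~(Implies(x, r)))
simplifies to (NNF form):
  ~r | ~x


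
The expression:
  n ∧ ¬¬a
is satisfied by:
  {a: True, n: True}


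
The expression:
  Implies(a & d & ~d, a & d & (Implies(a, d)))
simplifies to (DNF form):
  True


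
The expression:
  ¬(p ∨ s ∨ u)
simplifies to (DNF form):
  ¬p ∧ ¬s ∧ ¬u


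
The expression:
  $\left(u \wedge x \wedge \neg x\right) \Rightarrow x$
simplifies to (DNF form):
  $\text{True}$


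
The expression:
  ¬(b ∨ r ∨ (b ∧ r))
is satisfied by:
  {r: False, b: False}


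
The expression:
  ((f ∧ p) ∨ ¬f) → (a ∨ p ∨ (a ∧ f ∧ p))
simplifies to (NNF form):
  a ∨ f ∨ p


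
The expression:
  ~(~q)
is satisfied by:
  {q: True}


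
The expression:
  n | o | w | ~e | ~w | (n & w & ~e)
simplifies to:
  True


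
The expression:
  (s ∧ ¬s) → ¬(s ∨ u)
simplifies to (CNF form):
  True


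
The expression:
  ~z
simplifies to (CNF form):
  ~z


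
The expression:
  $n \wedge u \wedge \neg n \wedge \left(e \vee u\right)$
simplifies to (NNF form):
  $\text{False}$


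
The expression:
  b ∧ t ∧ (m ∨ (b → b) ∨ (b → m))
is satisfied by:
  {t: True, b: True}


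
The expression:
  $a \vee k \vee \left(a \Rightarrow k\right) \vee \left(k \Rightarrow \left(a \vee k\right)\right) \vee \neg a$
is always true.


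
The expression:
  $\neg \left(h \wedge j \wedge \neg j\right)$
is always true.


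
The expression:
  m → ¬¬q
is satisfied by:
  {q: True, m: False}
  {m: False, q: False}
  {m: True, q: True}


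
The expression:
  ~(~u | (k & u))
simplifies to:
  u & ~k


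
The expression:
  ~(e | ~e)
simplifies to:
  False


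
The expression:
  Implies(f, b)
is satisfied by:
  {b: True, f: False}
  {f: False, b: False}
  {f: True, b: True}


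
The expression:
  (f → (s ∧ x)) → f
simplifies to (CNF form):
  f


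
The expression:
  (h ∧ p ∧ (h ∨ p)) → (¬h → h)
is always true.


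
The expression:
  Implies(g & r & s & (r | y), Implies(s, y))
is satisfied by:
  {y: True, s: False, r: False, g: False}
  {g: False, s: False, y: False, r: False}
  {g: True, y: True, s: False, r: False}
  {g: True, s: False, y: False, r: False}
  {r: True, y: True, g: False, s: False}
  {r: True, g: False, s: False, y: False}
  {r: True, g: True, y: True, s: False}
  {r: True, g: True, s: False, y: False}
  {y: True, s: True, r: False, g: False}
  {s: True, r: False, y: False, g: False}
  {g: True, s: True, y: True, r: False}
  {g: True, s: True, r: False, y: False}
  {y: True, s: True, r: True, g: False}
  {s: True, r: True, g: False, y: False}
  {g: True, s: True, r: True, y: True}


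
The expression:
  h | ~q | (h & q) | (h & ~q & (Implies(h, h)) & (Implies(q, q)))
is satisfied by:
  {h: True, q: False}
  {q: False, h: False}
  {q: True, h: True}


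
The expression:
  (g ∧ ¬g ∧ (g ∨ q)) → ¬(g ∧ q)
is always true.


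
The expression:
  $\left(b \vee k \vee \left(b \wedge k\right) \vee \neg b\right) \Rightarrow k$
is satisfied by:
  {k: True}


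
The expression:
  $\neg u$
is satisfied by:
  {u: False}


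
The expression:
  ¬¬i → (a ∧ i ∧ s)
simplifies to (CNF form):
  (a ∨ ¬i) ∧ (s ∨ ¬i)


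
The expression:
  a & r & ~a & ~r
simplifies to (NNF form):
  False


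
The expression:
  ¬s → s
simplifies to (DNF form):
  s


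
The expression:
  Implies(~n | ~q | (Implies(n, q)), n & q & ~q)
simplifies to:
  False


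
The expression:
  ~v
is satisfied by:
  {v: False}


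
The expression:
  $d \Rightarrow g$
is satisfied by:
  {g: True, d: False}
  {d: False, g: False}
  {d: True, g: True}


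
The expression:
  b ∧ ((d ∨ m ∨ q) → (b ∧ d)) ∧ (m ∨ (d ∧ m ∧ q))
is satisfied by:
  {m: True, b: True, d: True}


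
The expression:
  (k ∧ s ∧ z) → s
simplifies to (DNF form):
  True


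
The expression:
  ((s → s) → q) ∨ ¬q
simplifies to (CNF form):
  True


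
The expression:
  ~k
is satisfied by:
  {k: False}


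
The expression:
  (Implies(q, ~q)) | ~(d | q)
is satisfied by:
  {q: False}


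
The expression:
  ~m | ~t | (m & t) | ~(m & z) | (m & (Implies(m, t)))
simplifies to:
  True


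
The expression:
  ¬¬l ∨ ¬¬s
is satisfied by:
  {l: True, s: True}
  {l: True, s: False}
  {s: True, l: False}


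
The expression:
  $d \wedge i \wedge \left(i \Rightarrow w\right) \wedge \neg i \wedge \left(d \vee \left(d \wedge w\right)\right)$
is never true.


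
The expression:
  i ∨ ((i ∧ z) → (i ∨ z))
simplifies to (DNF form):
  True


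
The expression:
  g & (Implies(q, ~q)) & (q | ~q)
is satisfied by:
  {g: True, q: False}


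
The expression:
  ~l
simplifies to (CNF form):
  ~l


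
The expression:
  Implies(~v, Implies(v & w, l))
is always true.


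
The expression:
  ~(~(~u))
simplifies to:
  ~u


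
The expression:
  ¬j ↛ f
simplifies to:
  f ∨ ¬j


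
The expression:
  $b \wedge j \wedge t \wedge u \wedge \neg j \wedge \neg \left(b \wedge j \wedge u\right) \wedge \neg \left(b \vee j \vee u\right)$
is never true.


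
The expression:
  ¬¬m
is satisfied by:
  {m: True}


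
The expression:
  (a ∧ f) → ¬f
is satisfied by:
  {a: False, f: False}
  {f: True, a: False}
  {a: True, f: False}


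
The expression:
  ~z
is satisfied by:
  {z: False}


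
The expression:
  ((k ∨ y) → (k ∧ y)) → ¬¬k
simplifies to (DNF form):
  k ∨ y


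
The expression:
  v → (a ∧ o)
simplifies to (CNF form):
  (a ∨ ¬v) ∧ (o ∨ ¬v)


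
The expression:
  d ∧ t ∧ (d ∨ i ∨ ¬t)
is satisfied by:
  {t: True, d: True}


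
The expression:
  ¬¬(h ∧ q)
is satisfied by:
  {h: True, q: True}


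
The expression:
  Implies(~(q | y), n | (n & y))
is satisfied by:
  {n: True, y: True, q: True}
  {n: True, y: True, q: False}
  {n: True, q: True, y: False}
  {n: True, q: False, y: False}
  {y: True, q: True, n: False}
  {y: True, q: False, n: False}
  {q: True, y: False, n: False}


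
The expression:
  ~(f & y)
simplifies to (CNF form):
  ~f | ~y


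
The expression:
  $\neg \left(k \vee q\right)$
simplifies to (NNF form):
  $\neg k \wedge \neg q$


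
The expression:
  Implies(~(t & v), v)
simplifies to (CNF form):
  v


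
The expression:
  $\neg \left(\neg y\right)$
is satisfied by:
  {y: True}


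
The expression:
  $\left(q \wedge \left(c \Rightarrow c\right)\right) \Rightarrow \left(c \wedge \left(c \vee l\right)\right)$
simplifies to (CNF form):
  $c \vee \neg q$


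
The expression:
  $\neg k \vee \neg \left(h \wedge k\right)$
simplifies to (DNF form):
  $\neg h \vee \neg k$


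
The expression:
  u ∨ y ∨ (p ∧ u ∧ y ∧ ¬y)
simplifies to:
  u ∨ y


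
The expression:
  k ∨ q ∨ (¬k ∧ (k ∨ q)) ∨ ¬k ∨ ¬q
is always true.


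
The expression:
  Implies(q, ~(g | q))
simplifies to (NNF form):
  ~q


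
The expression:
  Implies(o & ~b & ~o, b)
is always true.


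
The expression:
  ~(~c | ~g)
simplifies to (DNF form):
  c & g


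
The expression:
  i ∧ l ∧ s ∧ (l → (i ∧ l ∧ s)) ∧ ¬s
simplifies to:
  False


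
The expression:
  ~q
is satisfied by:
  {q: False}


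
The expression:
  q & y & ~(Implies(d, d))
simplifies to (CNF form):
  False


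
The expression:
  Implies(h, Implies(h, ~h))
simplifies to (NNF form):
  ~h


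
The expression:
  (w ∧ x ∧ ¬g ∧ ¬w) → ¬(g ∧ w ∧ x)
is always true.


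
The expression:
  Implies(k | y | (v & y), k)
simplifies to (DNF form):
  k | ~y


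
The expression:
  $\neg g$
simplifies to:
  $\neg g$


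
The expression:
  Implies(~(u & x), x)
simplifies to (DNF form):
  x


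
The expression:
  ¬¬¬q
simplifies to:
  ¬q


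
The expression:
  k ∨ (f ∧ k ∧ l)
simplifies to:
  k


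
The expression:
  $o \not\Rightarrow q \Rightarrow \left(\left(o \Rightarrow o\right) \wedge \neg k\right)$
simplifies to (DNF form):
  $q \vee \neg k \vee \neg o$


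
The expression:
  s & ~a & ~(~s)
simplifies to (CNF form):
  s & ~a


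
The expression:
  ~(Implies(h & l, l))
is never true.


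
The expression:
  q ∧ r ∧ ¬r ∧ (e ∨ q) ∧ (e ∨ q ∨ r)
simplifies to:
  False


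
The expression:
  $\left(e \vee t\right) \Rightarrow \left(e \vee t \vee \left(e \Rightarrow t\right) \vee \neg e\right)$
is always true.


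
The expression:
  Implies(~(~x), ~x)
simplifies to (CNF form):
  ~x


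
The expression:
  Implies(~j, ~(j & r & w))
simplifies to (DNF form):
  True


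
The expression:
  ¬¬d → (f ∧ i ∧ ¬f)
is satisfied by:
  {d: False}


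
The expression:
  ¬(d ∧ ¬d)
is always true.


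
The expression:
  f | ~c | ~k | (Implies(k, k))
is always true.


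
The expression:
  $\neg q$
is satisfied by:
  {q: False}


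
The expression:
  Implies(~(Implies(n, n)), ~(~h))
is always true.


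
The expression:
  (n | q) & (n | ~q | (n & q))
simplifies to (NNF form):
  n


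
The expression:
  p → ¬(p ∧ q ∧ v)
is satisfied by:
  {p: False, v: False, q: False}
  {q: True, p: False, v: False}
  {v: True, p: False, q: False}
  {q: True, v: True, p: False}
  {p: True, q: False, v: False}
  {q: True, p: True, v: False}
  {v: True, p: True, q: False}


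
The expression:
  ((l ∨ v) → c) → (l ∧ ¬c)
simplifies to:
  ¬c ∧ (l ∨ v)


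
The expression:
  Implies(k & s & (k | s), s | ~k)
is always true.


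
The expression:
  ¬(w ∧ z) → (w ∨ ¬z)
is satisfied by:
  {w: True, z: False}
  {z: False, w: False}
  {z: True, w: True}


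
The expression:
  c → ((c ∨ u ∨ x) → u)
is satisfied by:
  {u: True, c: False}
  {c: False, u: False}
  {c: True, u: True}


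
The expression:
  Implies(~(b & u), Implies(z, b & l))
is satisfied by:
  {l: True, u: True, b: True, z: False}
  {l: True, b: True, u: False, z: False}
  {u: True, b: True, l: False, z: False}
  {b: True, l: False, u: False, z: False}
  {l: True, u: True, b: False, z: False}
  {l: True, b: False, u: False, z: False}
  {u: True, l: False, b: False, z: False}
  {l: False, b: False, u: False, z: False}
  {z: True, l: True, b: True, u: True}
  {z: True, l: True, b: True, u: False}
  {z: True, b: True, u: True, l: False}


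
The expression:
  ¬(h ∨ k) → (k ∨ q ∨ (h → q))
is always true.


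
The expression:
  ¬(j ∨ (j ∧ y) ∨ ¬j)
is never true.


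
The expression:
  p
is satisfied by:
  {p: True}


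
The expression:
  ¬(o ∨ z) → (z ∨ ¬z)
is always true.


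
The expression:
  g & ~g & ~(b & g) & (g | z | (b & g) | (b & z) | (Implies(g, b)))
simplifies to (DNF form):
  False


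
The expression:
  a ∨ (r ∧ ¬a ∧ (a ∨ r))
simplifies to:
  a ∨ r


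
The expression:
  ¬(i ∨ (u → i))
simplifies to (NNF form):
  u ∧ ¬i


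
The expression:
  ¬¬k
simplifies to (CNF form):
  k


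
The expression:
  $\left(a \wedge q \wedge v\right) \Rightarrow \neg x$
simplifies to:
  $\neg a \vee \neg q \vee \neg v \vee \neg x$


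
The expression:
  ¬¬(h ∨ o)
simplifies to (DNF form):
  h ∨ o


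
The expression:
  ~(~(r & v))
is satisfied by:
  {r: True, v: True}


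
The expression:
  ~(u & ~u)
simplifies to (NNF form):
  True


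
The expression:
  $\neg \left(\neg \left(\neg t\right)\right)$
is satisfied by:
  {t: False}


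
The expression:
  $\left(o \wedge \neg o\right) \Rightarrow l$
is always true.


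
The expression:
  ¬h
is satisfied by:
  {h: False}


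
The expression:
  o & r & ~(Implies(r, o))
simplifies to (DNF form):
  False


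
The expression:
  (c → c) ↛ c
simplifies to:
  ¬c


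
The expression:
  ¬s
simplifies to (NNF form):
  ¬s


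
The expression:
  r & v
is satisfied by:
  {r: True, v: True}


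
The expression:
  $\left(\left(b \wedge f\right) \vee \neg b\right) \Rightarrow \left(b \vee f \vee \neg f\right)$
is always true.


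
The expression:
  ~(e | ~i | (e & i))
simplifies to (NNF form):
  i & ~e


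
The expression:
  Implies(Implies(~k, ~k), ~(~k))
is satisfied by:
  {k: True}


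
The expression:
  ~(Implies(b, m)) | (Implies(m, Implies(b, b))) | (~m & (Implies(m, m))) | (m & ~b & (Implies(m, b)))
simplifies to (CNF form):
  True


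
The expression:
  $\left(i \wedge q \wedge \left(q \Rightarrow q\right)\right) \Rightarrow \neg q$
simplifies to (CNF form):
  $\neg i \vee \neg q$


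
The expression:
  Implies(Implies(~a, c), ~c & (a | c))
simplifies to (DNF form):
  ~c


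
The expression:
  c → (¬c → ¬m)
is always true.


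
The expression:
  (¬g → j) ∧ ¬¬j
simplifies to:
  j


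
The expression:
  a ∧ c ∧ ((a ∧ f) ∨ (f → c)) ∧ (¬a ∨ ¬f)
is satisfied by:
  {a: True, c: True, f: False}


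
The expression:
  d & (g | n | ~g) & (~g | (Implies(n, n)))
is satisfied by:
  {d: True}


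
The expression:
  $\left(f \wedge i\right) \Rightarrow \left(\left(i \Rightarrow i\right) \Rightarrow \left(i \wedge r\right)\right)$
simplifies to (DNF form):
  $r \vee \neg f \vee \neg i$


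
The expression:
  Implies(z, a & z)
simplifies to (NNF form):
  a | ~z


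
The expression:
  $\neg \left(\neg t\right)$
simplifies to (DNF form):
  $t$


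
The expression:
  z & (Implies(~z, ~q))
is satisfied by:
  {z: True}


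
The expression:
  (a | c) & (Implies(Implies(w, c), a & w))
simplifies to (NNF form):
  a & w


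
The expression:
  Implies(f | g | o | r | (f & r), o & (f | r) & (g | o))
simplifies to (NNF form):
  (o | ~f) & (o | ~g) & (o | ~r) & (f | r | ~o)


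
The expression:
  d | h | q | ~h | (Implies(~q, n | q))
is always true.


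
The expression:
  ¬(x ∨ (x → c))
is never true.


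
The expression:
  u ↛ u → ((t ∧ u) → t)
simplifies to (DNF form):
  True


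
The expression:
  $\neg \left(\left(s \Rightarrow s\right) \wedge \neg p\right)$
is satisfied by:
  {p: True}


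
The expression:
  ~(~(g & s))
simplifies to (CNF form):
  g & s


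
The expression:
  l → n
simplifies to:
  n ∨ ¬l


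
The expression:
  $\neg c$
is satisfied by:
  {c: False}


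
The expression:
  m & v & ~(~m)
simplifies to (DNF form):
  m & v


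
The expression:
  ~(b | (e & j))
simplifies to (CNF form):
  ~b & (~e | ~j)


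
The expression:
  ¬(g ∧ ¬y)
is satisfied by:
  {y: True, g: False}
  {g: False, y: False}
  {g: True, y: True}


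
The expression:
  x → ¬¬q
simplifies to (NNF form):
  q ∨ ¬x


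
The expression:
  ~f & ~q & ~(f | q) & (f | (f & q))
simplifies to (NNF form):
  False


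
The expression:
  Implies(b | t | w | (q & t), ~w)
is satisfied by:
  {w: False}


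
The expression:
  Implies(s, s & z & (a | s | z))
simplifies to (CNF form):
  z | ~s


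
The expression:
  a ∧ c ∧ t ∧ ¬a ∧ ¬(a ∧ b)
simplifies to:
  False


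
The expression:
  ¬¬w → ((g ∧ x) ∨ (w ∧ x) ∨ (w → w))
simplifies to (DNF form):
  True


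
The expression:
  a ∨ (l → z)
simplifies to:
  a ∨ z ∨ ¬l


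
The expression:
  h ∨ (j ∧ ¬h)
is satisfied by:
  {h: True, j: True}
  {h: True, j: False}
  {j: True, h: False}


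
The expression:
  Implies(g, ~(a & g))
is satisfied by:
  {g: False, a: False}
  {a: True, g: False}
  {g: True, a: False}


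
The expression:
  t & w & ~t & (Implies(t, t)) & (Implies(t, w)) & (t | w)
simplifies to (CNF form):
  False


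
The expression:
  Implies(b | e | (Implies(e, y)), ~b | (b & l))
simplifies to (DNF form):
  l | ~b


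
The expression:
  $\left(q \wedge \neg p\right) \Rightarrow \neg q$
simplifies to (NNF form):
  $p \vee \neg q$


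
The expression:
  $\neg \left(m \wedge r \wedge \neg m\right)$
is always true.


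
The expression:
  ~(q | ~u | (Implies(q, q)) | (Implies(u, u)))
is never true.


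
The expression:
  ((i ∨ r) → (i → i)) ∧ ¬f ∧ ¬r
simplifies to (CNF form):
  ¬f ∧ ¬r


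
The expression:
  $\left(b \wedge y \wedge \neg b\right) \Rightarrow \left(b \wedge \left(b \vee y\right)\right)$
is always true.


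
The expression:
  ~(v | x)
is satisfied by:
  {x: False, v: False}


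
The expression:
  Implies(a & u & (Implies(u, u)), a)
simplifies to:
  True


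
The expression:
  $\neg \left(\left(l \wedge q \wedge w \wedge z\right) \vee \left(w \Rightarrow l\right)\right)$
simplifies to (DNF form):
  $w \wedge \neg l$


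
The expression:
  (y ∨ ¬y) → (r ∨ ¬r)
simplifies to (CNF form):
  True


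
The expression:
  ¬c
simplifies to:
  ¬c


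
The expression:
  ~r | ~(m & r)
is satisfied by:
  {m: False, r: False}
  {r: True, m: False}
  {m: True, r: False}


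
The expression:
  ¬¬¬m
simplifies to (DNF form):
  ¬m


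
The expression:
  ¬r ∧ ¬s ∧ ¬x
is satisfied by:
  {x: False, r: False, s: False}


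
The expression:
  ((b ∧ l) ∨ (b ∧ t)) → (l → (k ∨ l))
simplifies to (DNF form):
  True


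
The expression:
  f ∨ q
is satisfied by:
  {q: True, f: True}
  {q: True, f: False}
  {f: True, q: False}


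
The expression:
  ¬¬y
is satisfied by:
  {y: True}


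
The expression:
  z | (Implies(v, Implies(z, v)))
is always true.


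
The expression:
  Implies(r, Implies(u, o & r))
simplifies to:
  o | ~r | ~u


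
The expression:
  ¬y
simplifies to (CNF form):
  ¬y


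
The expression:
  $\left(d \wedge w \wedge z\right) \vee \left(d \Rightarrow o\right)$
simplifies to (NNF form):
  $o \vee \left(w \wedge z\right) \vee \neg d$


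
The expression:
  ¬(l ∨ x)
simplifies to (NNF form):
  ¬l ∧ ¬x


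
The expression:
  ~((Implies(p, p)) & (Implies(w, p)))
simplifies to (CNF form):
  w & ~p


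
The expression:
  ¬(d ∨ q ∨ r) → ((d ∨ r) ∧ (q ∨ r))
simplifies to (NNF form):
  d ∨ q ∨ r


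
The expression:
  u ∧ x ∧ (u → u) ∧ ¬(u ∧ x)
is never true.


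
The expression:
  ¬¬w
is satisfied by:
  {w: True}


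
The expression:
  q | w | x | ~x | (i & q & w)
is always true.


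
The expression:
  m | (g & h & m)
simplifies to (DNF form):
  m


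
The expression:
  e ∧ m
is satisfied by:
  {m: True, e: True}


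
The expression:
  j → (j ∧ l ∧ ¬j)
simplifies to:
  ¬j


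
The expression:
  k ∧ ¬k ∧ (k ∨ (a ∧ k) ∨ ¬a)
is never true.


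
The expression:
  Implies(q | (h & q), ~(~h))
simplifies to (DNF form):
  h | ~q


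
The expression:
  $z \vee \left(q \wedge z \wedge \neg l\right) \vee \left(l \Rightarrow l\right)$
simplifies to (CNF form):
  $\text{True}$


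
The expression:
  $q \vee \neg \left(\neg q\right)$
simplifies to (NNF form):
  $q$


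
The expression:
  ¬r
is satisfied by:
  {r: False}


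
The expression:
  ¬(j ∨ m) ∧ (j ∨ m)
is never true.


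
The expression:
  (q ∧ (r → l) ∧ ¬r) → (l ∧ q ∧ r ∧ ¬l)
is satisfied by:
  {r: True, q: False}
  {q: False, r: False}
  {q: True, r: True}


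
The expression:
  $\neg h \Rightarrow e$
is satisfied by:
  {e: True, h: True}
  {e: True, h: False}
  {h: True, e: False}


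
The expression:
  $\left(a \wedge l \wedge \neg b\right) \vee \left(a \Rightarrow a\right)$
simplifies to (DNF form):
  $\text{True}$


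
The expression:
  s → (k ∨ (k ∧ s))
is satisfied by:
  {k: True, s: False}
  {s: False, k: False}
  {s: True, k: True}


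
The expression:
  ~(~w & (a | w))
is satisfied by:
  {w: True, a: False}
  {a: False, w: False}
  {a: True, w: True}


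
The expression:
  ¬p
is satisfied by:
  {p: False}


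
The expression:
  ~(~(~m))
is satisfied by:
  {m: False}


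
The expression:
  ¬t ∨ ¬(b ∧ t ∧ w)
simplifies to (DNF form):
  ¬b ∨ ¬t ∨ ¬w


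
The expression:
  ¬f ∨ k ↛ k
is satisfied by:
  {f: False}


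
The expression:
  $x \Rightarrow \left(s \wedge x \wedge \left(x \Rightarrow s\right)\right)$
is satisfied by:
  {s: True, x: False}
  {x: False, s: False}
  {x: True, s: True}


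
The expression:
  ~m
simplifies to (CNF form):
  ~m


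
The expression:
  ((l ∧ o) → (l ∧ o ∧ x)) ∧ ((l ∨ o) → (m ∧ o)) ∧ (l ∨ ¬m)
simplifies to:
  (l ∨ ¬o) ∧ (m ∨ ¬l) ∧ (o ∨ ¬m) ∧ (x ∨ ¬o)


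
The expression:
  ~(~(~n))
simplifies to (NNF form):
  ~n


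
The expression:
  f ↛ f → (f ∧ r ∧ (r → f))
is always true.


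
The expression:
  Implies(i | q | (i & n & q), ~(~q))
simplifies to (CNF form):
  q | ~i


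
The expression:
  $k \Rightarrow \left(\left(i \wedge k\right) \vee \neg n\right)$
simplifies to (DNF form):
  $i \vee \neg k \vee \neg n$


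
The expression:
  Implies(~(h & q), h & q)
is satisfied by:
  {h: True, q: True}


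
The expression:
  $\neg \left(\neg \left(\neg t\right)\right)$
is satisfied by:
  {t: False}


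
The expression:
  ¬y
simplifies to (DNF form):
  ¬y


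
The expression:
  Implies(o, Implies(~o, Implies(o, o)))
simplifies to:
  True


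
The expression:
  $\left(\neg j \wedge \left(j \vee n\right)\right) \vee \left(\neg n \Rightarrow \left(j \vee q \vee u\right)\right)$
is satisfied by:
  {n: True, q: True, u: True, j: True}
  {n: True, q: True, u: True, j: False}
  {n: True, q: True, j: True, u: False}
  {n: True, q: True, j: False, u: False}
  {n: True, u: True, j: True, q: False}
  {n: True, u: True, j: False, q: False}
  {n: True, u: False, j: True, q: False}
  {n: True, u: False, j: False, q: False}
  {q: True, u: True, j: True, n: False}
  {q: True, u: True, j: False, n: False}
  {q: True, j: True, u: False, n: False}
  {q: True, j: False, u: False, n: False}
  {u: True, j: True, q: False, n: False}
  {u: True, q: False, j: False, n: False}
  {j: True, q: False, u: False, n: False}
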